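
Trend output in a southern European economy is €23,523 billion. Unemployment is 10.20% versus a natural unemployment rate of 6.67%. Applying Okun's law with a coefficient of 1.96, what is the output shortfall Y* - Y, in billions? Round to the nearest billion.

€1,628 billion

Output gap = -1.96 × (10.2 - 6.67) = -1.96 × 3.53 = -6.9188%.
Actual GDP ≈ 23523 × 0.930812 ≈ 21895 billion, so the shortfall is 23523 - 21895 = 1628 billion.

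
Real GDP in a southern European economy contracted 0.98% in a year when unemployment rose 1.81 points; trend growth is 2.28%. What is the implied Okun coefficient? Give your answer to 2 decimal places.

β ≈ 1.80

Growth form: g_Y = g_Y* - β × Δu, so β = (g_Y* - g_Y)/Δu.
β = (2.28 + 0.98)/1.81 = 3.26/1.81 = 1.80.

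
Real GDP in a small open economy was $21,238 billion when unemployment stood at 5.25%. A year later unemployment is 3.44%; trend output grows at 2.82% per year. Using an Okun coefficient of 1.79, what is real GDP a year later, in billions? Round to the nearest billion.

Δu = 3.44 - 5.25 = -1.81 points.
Okun's law (growth form): g_Y = g_Y* - β × Δu = 2.82 - 1.79 × (-1.81) = 2.82 + 3.2399 = 6.0599%.
Real GDP in the next year = 21238 × (1 + 6.0599/100) = 21238 × 1.060599 ≈ 22525 billion.

$22,525 billion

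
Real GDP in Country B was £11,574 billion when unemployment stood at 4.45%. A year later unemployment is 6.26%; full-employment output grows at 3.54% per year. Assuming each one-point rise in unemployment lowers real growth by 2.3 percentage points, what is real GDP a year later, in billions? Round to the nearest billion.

Δu = 6.26 - 4.45 = 1.81 points.
Okun's law (growth form): g_Y = g_Y* - β × Δu = 3.54 - 2.3 × (1.81) = 3.54 - 4.163 = -0.623%.
Real GDP in the next year = 11574 × (1 - 0.623/100) = 11574 × 0.99377 ≈ 11502 billion.

£11,502 billion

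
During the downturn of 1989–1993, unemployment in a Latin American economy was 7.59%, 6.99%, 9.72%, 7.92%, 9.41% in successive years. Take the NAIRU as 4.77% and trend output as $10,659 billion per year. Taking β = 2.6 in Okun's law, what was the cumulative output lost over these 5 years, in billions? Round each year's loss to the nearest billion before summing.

$4,928 billion

Year 1989: gap = -2.6 × (7.59 - 4.77) = -7.332%, loss ≈ 10659 × 7.332/100 ≈ 782.
Year 1990: gap = -2.6 × (6.99 - 4.77) = -5.772%, loss ≈ 10659 × 5.772/100 ≈ 615.
Year 1991: gap = -2.6 × (9.72 - 4.77) = -12.87%, loss ≈ 10659 × 12.87/100 ≈ 1372.
Year 1992: gap = -2.6 × (7.92 - 4.77) = -8.19%, loss ≈ 10659 × 8.19/100 ≈ 873.
Year 1993: gap = -2.6 × (9.41 - 4.77) = -12.064%, loss ≈ 10659 × 12.064/100 ≈ 1286.
Total lost output = 782 + 615 + 1372 + 873 + 1286 = 4928 billion.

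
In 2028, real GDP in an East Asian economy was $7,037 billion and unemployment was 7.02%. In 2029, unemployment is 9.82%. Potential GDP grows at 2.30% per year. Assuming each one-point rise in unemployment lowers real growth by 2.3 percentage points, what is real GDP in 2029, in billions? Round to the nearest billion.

Δu = 9.82 - 7.02 = 2.8 points.
Okun's law (growth form): g_Y = g_Y* - β × Δu = 2.30 - 2.3 × (2.80) = 2.3 - 6.44 = -4.14%.
Real GDP in the next year = 7037 × (1 - 4.14/100) = 7037 × 0.9586 ≈ 6746 billion.

$6,746 billion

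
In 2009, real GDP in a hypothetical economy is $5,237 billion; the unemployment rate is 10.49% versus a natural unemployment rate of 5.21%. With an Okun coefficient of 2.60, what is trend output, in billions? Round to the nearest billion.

$6,070 billion

Unemployment gap = 10.49 - 5.21 = 5.28 points, so output gap = -2.6 × 5.28 = -13.728%.
Since Y = Y* × (1 + gap/100), Y* = 5237/0.86272 ≈ 6070 billion.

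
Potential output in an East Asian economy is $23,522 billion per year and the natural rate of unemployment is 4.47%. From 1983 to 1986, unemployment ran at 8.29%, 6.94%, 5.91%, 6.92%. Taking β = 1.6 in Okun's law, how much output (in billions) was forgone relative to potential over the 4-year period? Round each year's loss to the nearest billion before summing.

$3,832 billion

Year 1983: gap = -1.6 × (8.29 - 4.47) = -6.112%, loss ≈ 23522 × 6.112/100 ≈ 1438.
Year 1984: gap = -1.6 × (6.94 - 4.47) = -3.952%, loss ≈ 23522 × 3.952/100 ≈ 930.
Year 1985: gap = -1.6 × (5.91 - 4.47) = -2.304%, loss ≈ 23522 × 2.304/100 ≈ 542.
Year 1986: gap = -1.6 × (6.92 - 4.47) = -3.92%, loss ≈ 23522 × 3.92/100 ≈ 922.
Total lost output = 1438 + 930 + 542 + 922 = 3832 billion.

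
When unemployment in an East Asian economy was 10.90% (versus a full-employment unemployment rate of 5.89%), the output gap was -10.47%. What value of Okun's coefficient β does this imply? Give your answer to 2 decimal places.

β ≈ 2.09

Okun's law: output gap = -β × (u - u*).
-10.47 = -β × (10.9 - 5.89) = -β × 5.01, so β = 10.47/5.01 = 2.09.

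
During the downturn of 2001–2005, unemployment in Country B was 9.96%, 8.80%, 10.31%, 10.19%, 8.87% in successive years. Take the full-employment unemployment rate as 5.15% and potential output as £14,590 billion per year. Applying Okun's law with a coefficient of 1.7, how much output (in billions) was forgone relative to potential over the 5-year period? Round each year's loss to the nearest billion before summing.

£5,551 billion

Year 2001: gap = -1.7 × (9.96 - 5.15) = -8.177%, loss ≈ 14590 × 8.177/100 ≈ 1193.
Year 2002: gap = -1.7 × (8.8 - 5.15) = -6.205%, loss ≈ 14590 × 6.205/100 ≈ 905.
Year 2003: gap = -1.7 × (10.31 - 5.15) = -8.772%, loss ≈ 14590 × 8.772/100 ≈ 1280.
Year 2004: gap = -1.7 × (10.19 - 5.15) = -8.568%, loss ≈ 14590 × 8.568/100 ≈ 1250.
Year 2005: gap = -1.7 × (8.87 - 5.15) = -6.324%, loss ≈ 14590 × 6.324/100 ≈ 923.
Total lost output = 1193 + 905 + 1280 + 1250 + 923 = 5551 billion.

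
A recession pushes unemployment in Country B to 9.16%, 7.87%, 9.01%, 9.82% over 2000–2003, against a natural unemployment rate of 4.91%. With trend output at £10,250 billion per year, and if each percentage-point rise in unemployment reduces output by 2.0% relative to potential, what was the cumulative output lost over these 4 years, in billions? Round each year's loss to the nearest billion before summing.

Year 2000: gap = -2.0 × (9.16 - 4.91) = -8.5%, loss ≈ 10250 × 8.5/100 ≈ 871.
Year 2001: gap = -2.0 × (7.87 - 4.91) = -5.92%, loss ≈ 10250 × 5.92/100 ≈ 607.
Year 2002: gap = -2.0 × (9.01 - 4.91) = -8.2%, loss ≈ 10250 × 8.2/100 ≈ 841.
Year 2003: gap = -2.0 × (9.82 - 4.91) = -9.82%, loss ≈ 10250 × 9.82/100 ≈ 1007.
Total lost output = 871 + 607 + 841 + 1007 = 3326 billion.

£3,326 billion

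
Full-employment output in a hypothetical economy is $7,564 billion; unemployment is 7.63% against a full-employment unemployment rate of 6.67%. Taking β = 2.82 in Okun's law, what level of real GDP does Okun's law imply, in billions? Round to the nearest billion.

$7,359 billion

Unemployment gap = 7.63 - 6.67 = 0.96 points, so the output gap is -2.82 × 0.96 = -2.7072%.
Actual GDP = 7564 × (1 - 2.7072/100) = 7564 × 0.972928 ≈ 7359 billion.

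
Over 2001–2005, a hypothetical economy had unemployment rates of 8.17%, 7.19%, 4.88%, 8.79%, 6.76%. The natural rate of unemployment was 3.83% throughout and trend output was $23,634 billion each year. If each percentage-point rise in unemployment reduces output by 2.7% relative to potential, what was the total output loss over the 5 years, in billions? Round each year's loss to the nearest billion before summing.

$10,618 billion

Year 2001: gap = -2.7 × (8.17 - 3.83) = -11.718%, loss ≈ 23634 × 11.718/100 ≈ 2769.
Year 2002: gap = -2.7 × (7.19 - 3.83) = -9.072%, loss ≈ 23634 × 9.072/100 ≈ 2144.
Year 2003: gap = -2.7 × (4.88 - 3.83) = -2.835%, loss ≈ 23634 × 2.835/100 ≈ 670.
Year 2004: gap = -2.7 × (8.79 - 3.83) = -13.392%, loss ≈ 23634 × 13.392/100 ≈ 3165.
Year 2005: gap = -2.7 × (6.76 - 3.83) = -7.911%, loss ≈ 23634 × 7.911/100 ≈ 1870.
Total lost output = 2769 + 2144 + 670 + 3165 + 1870 = 10618 billion.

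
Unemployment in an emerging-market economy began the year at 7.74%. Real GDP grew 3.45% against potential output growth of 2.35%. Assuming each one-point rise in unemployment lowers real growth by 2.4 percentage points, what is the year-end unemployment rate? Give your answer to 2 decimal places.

7.28%

Growth-rate Okun's law: g_Y = g_Y* - β × Δu, so Δu = (g_Y* - g_Y)/β.
Δu = (2.35 - 3.45)/2.4 = -1.1/2.4 = -0.46 percentage points.
Year-end unemployment = 7.74 - 0.46 = 7.28%.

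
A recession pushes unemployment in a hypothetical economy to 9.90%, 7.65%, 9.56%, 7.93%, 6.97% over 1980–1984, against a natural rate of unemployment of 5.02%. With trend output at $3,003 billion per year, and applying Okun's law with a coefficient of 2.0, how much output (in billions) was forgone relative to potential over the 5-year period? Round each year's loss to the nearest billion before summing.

Year 1980: gap = -2.0 × (9.9 - 5.02) = -9.76%, loss ≈ 3003 × 9.76/100 ≈ 293.
Year 1981: gap = -2.0 × (7.65 - 5.02) = -5.26%, loss ≈ 3003 × 5.26/100 ≈ 158.
Year 1982: gap = -2.0 × (9.56 - 5.02) = -9.08%, loss ≈ 3003 × 9.08/100 ≈ 273.
Year 1983: gap = -2.0 × (7.93 - 5.02) = -5.82%, loss ≈ 3003 × 5.82/100 ≈ 175.
Year 1984: gap = -2.0 × (6.97 - 5.02) = -3.9%, loss ≈ 3003 × 3.9/100 ≈ 117.
Total lost output = 293 + 158 + 273 + 175 + 117 = 1016 billion.

$1,016 billion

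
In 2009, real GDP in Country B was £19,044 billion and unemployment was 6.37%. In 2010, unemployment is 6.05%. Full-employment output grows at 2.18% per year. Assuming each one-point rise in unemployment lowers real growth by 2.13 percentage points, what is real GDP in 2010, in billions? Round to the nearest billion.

£19,589 billion

Δu = 6.05 - 6.37 = -0.32 points.
Okun's law (growth form): g_Y = g_Y* - β × Δu = 2.18 - 2.13 × (-0.32) = 2.18 + 0.6816 = 2.8616%.
Real GDP in the next year = 19044 × (1 + 2.8616/100) = 19044 × 1.028616 ≈ 19589 billion.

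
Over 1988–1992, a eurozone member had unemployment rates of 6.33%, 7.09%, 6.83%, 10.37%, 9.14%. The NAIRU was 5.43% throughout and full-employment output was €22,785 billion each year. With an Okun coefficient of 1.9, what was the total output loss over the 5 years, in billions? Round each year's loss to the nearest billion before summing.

Year 1988: gap = -1.9 × (6.33 - 5.43) = -1.71%, loss ≈ 22785 × 1.71/100 ≈ 390.
Year 1989: gap = -1.9 × (7.09 - 5.43) = -3.154%, loss ≈ 22785 × 3.154/100 ≈ 719.
Year 1990: gap = -1.9 × (6.83 - 5.43) = -2.66%, loss ≈ 22785 × 2.66/100 ≈ 606.
Year 1991: gap = -1.9 × (10.37 - 5.43) = -9.386%, loss ≈ 22785 × 9.386/100 ≈ 2139.
Year 1992: gap = -1.9 × (9.14 - 5.43) = -7.049%, loss ≈ 22785 × 7.049/100 ≈ 1606.
Total lost output = 390 + 719 + 606 + 2139 + 1606 = 5460 billion.

€5,460 billion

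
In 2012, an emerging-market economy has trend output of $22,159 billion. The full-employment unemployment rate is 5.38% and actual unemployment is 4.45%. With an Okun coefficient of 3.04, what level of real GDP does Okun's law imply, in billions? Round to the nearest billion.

Unemployment gap = 4.45 - 5.38 = -0.93 points, so the output gap is -3.04 × (-0.93) = 2.8272%.
Actual GDP = 22159 × (1 + 2.8272/100) = 22159 × 1.028272 ≈ 22785 billion.

$22,785 billion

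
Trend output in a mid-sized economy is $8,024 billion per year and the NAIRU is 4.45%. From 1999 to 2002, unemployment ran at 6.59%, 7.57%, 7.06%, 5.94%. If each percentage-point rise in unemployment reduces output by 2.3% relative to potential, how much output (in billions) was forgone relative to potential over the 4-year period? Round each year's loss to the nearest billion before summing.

Year 1999: gap = -2.3 × (6.59 - 4.45) = -4.922%, loss ≈ 8024 × 4.922/100 ≈ 395.
Year 2000: gap = -2.3 × (7.57 - 4.45) = -7.176%, loss ≈ 8024 × 7.176/100 ≈ 576.
Year 2001: gap = -2.3 × (7.06 - 4.45) = -6.003%, loss ≈ 8024 × 6.003/100 ≈ 482.
Year 2002: gap = -2.3 × (5.94 - 4.45) = -3.427%, loss ≈ 8024 × 3.427/100 ≈ 275.
Total lost output = 395 + 576 + 482 + 275 = 1728 billion.

$1,728 billion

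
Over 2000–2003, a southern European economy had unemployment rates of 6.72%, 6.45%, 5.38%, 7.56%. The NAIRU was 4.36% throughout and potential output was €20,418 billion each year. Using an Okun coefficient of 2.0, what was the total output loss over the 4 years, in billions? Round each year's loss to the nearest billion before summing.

Year 2000: gap = -2.0 × (6.72 - 4.36) = -4.72%, loss ≈ 20418 × 4.72/100 ≈ 964.
Year 2001: gap = -2.0 × (6.45 - 4.36) = -4.18%, loss ≈ 20418 × 4.18/100 ≈ 853.
Year 2002: gap = -2.0 × (5.38 - 4.36) = -2.04%, loss ≈ 20418 × 2.04/100 ≈ 417.
Year 2003: gap = -2.0 × (7.56 - 4.36) = -6.4%, loss ≈ 20418 × 6.4/100 ≈ 1307.
Total lost output = 964 + 853 + 417 + 1307 = 3541 billion.

€3,541 billion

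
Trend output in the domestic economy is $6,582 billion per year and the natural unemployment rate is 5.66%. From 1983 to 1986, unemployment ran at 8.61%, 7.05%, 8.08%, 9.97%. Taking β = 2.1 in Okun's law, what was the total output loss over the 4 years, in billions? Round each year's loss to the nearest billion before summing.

$1,530 billion

Year 1983: gap = -2.1 × (8.61 - 5.66) = -6.195%, loss ≈ 6582 × 6.195/100 ≈ 408.
Year 1984: gap = -2.1 × (7.05 - 5.66) = -2.919%, loss ≈ 6582 × 2.919/100 ≈ 192.
Year 1985: gap = -2.1 × (8.08 - 5.66) = -5.082%, loss ≈ 6582 × 5.082/100 ≈ 334.
Year 1986: gap = -2.1 × (9.97 - 5.66) = -9.051%, loss ≈ 6582 × 9.051/100 ≈ 596.
Total lost output = 408 + 192 + 334 + 596 = 1530 billion.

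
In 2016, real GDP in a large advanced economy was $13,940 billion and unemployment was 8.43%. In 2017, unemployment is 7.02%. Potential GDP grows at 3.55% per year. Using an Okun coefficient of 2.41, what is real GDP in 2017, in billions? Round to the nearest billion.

Δu = 7.02 - 8.43 = -1.41 points.
Okun's law (growth form): g_Y = g_Y* - β × Δu = 3.55 - 2.41 × (-1.41) = 3.55 + 3.3981 = 6.9481%.
Real GDP in the next year = 13940 × (1 + 6.9481/100) = 13940 × 1.069481 ≈ 14909 billion.

$14,909 billion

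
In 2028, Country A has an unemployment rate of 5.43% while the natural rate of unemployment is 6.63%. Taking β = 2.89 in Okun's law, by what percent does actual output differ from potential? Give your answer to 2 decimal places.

The unemployment gap is 5.43 - 6.63 = -1.2 percentage points.
Okun's law gives an output gap of -2.89 × (-1.2) = 3.468%, i.e. 3.47% above potential.

3.47%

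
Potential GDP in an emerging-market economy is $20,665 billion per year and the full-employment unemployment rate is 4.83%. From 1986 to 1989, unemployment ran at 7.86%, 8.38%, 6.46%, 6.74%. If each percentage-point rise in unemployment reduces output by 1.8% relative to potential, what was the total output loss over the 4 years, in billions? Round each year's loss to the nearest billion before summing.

Year 1986: gap = -1.8 × (7.86 - 4.83) = -5.454%, loss ≈ 20665 × 5.454/100 ≈ 1127.
Year 1987: gap = -1.8 × (8.38 - 4.83) = -6.39%, loss ≈ 20665 × 6.39/100 ≈ 1320.
Year 1988: gap = -1.8 × (6.46 - 4.83) = -2.934%, loss ≈ 20665 × 2.934/100 ≈ 606.
Year 1989: gap = -1.8 × (6.74 - 4.83) = -3.438%, loss ≈ 20665 × 3.438/100 ≈ 710.
Total lost output = 1127 + 1320 + 606 + 710 = 3763 billion.

$3,763 billion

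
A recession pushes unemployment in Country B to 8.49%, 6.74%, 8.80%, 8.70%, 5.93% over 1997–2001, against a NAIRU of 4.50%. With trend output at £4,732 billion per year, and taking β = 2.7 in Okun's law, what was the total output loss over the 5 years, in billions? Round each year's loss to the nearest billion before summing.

Year 1997: gap = -2.7 × (8.49 - 4.5) = -10.773%, loss ≈ 4732 × 10.773/100 ≈ 510.
Year 1998: gap = -2.7 × (6.74 - 4.5) = -6.048%, loss ≈ 4732 × 6.048/100 ≈ 286.
Year 1999: gap = -2.7 × (8.8 - 4.5) = -11.61%, loss ≈ 4732 × 11.61/100 ≈ 549.
Year 2000: gap = -2.7 × (8.7 - 4.5) = -11.34%, loss ≈ 4732 × 11.34/100 ≈ 537.
Year 2001: gap = -2.7 × (5.93 - 4.5) = -3.861%, loss ≈ 4732 × 3.861/100 ≈ 183.
Total lost output = 510 + 286 + 549 + 537 + 183 = 2065 billion.

£2,065 billion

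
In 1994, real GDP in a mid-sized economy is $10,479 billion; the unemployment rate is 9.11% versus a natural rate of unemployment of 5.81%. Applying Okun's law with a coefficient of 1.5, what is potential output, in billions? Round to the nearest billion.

$11,025 billion

Unemployment gap = 9.11 - 5.81 = 3.3 points, so output gap = -1.5 × 3.3 = -4.95%.
Since Y = Y* × (1 + gap/100), Y* = 10479/0.9505 ≈ 11025 billion.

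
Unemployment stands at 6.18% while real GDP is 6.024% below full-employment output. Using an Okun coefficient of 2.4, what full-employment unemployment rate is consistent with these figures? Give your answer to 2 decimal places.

3.67%

From Okun's law, u - u* = -(output gap)/β = -(-6.024)/2.4 = 2.51 points.
So u* = 6.18 - 2.51 = 3.67%.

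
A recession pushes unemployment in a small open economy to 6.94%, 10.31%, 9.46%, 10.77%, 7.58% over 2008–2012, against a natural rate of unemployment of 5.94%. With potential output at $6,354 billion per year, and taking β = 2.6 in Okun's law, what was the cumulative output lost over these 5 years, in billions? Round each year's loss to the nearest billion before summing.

$2,538 billion

Year 2008: gap = -2.6 × (6.94 - 5.94) = -2.6%, loss ≈ 6354 × 2.6/100 ≈ 165.
Year 2009: gap = -2.6 × (10.31 - 5.94) = -11.362%, loss ≈ 6354 × 11.362/100 ≈ 722.
Year 2010: gap = -2.6 × (9.46 - 5.94) = -9.152%, loss ≈ 6354 × 9.152/100 ≈ 582.
Year 2011: gap = -2.6 × (10.77 - 5.94) = -12.558%, loss ≈ 6354 × 12.558/100 ≈ 798.
Year 2012: gap = -2.6 × (7.58 - 5.94) = -4.264%, loss ≈ 6354 × 4.264/100 ≈ 271.
Total lost output = 165 + 722 + 582 + 798 + 271 = 2538 billion.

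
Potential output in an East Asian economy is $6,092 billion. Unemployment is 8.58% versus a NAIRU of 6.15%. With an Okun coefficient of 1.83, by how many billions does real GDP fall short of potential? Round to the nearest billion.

Output gap = -1.83 × (8.58 - 6.15) = -1.83 × 2.43 = -4.4469%.
Actual GDP ≈ 6092 × 0.955531 ≈ 5821 billion, so the shortfall is 6092 - 5821 = 271 billion.

$271 billion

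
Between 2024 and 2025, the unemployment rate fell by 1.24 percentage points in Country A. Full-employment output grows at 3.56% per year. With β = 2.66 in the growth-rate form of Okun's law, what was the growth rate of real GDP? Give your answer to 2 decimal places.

Growth-rate Okun's law: g_Y = g_Y* - β × Δu.
g_Y = 3.56 - 2.66 × (-1.24) = 3.56 + 3.2984 = 6.8584%, i.e. 6.86% to 2 d.p.

6.86%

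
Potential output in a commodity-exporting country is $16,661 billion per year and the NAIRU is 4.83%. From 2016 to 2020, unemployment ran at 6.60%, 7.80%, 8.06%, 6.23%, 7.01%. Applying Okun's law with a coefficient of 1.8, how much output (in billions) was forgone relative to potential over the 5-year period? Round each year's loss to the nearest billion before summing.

$3,465 billion

Year 2016: gap = -1.8 × (6.6 - 4.83) = -3.186%, loss ≈ 16661 × 3.186/100 ≈ 531.
Year 2017: gap = -1.8 × (7.8 - 4.83) = -5.346%, loss ≈ 16661 × 5.346/100 ≈ 891.
Year 2018: gap = -1.8 × (8.06 - 4.83) = -5.814%, loss ≈ 16661 × 5.814/100 ≈ 969.
Year 2019: gap = -1.8 × (6.23 - 4.83) = -2.52%, loss ≈ 16661 × 2.52/100 ≈ 420.
Year 2020: gap = -1.8 × (7.01 - 4.83) = -3.924%, loss ≈ 16661 × 3.924/100 ≈ 654.
Total lost output = 531 + 891 + 969 + 420 + 654 = 3465 billion.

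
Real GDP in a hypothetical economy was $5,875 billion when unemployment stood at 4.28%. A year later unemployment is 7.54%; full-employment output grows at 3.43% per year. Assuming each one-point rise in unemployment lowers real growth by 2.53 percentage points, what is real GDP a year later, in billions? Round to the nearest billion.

$5,592 billion

Δu = 7.54 - 4.28 = 3.26 points.
Okun's law (growth form): g_Y = g_Y* - β × Δu = 3.43 - 2.53 × (3.26) = 3.43 - 8.2478 = -4.8178%.
Real GDP in the next year = 5875 × (1 - 4.8178/100) = 5875 × 0.951822 ≈ 5592 billion.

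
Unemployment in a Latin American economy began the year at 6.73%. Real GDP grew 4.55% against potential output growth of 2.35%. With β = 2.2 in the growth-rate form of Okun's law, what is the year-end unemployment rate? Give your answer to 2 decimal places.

Growth-rate Okun's law: g_Y = g_Y* - β × Δu, so Δu = (g_Y* - g_Y)/β.
Δu = (2.35 - 4.55)/2.2 = -2.2/2.2 = -1.00 percentage point.
Year-end unemployment = 6.73 - 1 = 5.73%.

5.73%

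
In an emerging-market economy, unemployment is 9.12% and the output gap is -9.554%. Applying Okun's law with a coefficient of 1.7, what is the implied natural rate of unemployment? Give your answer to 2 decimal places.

From Okun's law, u - u* = -(output gap)/β = -(-9.554)/1.7 = 5.62 points.
So u* = 9.12 - 5.62 = 3.50%.

3.50%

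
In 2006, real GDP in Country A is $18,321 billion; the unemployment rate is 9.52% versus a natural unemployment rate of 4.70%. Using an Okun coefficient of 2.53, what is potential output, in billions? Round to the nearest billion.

Unemployment gap = 9.52 - 4.7 = 4.82 points, so output gap = -2.53 × 4.82 = -12.1946%.
Since Y = Y* × (1 + gap/100), Y* = 18321/0.878054 ≈ 20865 billion.

$20,865 billion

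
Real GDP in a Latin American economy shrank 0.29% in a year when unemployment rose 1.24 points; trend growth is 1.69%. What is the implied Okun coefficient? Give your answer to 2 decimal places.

Growth form: g_Y = g_Y* - β × Δu, so β = (g_Y* - g_Y)/Δu.
β = (1.69 + 0.29)/1.24 = 1.98/1.24 = 1.60.

β ≈ 1.60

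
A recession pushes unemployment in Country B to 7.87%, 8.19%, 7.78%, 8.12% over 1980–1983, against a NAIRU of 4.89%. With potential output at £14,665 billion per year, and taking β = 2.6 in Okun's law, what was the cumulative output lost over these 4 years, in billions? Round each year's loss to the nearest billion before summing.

Year 1980: gap = -2.6 × (7.87 - 4.89) = -7.748%, loss ≈ 14665 × 7.748/100 ≈ 1136.
Year 1981: gap = -2.6 × (8.19 - 4.89) = -8.58%, loss ≈ 14665 × 8.58/100 ≈ 1258.
Year 1982: gap = -2.6 × (7.78 - 4.89) = -7.514%, loss ≈ 14665 × 7.514/100 ≈ 1102.
Year 1983: gap = -2.6 × (8.12 - 4.89) = -8.398%, loss ≈ 14665 × 8.398/100 ≈ 1232.
Total lost output = 1136 + 1258 + 1102 + 1232 = 4728 billion.

£4,728 billion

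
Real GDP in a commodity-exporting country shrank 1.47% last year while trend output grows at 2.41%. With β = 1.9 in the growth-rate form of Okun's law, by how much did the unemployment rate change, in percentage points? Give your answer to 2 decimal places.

Growth-rate Okun's law: g_Y = g_Y* - β × Δu, so Δu = (g_Y* - g_Y)/β.
Δu = (2.41 + 1.47)/1.9 = 3.88/1.9 = 2.04 percentage points.

2.04 percentage points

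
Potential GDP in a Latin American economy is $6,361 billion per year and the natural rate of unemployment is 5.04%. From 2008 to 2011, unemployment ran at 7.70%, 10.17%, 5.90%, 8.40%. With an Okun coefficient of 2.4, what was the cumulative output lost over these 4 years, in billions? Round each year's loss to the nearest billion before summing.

Year 2008: gap = -2.4 × (7.7 - 5.04) = -6.384%, loss ≈ 6361 × 6.384/100 ≈ 406.
Year 2009: gap = -2.4 × (10.17 - 5.04) = -12.312%, loss ≈ 6361 × 12.312/100 ≈ 783.
Year 2010: gap = -2.4 × (5.9 - 5.04) = -2.064%, loss ≈ 6361 × 2.064/100 ≈ 131.
Year 2011: gap = -2.4 × (8.4 - 5.04) = -8.064%, loss ≈ 6361 × 8.064/100 ≈ 513.
Total lost output = 406 + 783 + 131 + 513 = 1833 billion.

$1,833 billion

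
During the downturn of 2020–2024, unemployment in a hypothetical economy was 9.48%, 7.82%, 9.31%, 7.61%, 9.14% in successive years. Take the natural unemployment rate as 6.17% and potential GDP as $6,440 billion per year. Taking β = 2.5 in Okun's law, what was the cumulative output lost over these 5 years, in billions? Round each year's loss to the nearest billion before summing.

$2,015 billion

Year 2020: gap = -2.5 × (9.48 - 6.17) = -8.275%, loss ≈ 6440 × 8.275/100 ≈ 533.
Year 2021: gap = -2.5 × (7.82 - 6.17) = -4.125%, loss ≈ 6440 × 4.125/100 ≈ 266.
Year 2022: gap = -2.5 × (9.31 - 6.17) = -7.85%, loss ≈ 6440 × 7.85/100 ≈ 506.
Year 2023: gap = -2.5 × (7.61 - 6.17) = -3.6%, loss ≈ 6440 × 3.6/100 ≈ 232.
Year 2024: gap = -2.5 × (9.14 - 6.17) = -7.425%, loss ≈ 6440 × 7.425/100 ≈ 478.
Total lost output = 533 + 266 + 506 + 232 + 478 = 2015 billion.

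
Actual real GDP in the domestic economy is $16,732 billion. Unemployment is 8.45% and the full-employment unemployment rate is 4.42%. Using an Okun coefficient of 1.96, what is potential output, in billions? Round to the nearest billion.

$18,167 billion

Unemployment gap = 8.45 - 4.42 = 4.03 points, so output gap = -1.96 × 4.03 = -7.8988%.
Since Y = Y* × (1 + gap/100), Y* = 16732/0.921012 ≈ 18167 billion.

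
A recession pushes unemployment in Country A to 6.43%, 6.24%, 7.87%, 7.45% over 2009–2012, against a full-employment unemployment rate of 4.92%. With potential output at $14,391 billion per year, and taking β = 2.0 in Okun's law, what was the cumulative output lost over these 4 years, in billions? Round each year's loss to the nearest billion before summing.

Year 2009: gap = -2.0 × (6.43 - 4.92) = -3.02%, loss ≈ 14391 × 3.02/100 ≈ 435.
Year 2010: gap = -2.0 × (6.24 - 4.92) = -2.64%, loss ≈ 14391 × 2.64/100 ≈ 380.
Year 2011: gap = -2.0 × (7.87 - 4.92) = -5.9%, loss ≈ 14391 × 5.9/100 ≈ 849.
Year 2012: gap = -2.0 × (7.45 - 4.92) = -5.06%, loss ≈ 14391 × 5.06/100 ≈ 728.
Total lost output = 435 + 380 + 849 + 728 = 2392 billion.

$2,392 billion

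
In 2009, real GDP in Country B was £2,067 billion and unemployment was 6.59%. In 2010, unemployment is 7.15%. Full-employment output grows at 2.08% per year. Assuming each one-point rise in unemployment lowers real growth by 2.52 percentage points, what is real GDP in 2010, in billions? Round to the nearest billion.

Δu = 7.15 - 6.59 = 0.56 points.
Okun's law (growth form): g_Y = g_Y* - β × Δu = 2.08 - 2.52 × (0.56) = 2.08 - 1.4112 = 0.6688%.
Real GDP in the next year = 2067 × (1 + 0.6688/100) = 2067 × 1.006688 ≈ 2081 billion.

£2,081 billion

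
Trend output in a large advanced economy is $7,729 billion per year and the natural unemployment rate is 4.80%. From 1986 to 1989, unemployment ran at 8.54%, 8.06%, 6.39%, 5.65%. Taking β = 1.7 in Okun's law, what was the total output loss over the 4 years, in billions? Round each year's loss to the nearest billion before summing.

$1,240 billion

Year 1986: gap = -1.7 × (8.54 - 4.8) = -6.358%, loss ≈ 7729 × 6.358/100 ≈ 491.
Year 1987: gap = -1.7 × (8.06 - 4.8) = -5.542%, loss ≈ 7729 × 5.542/100 ≈ 428.
Year 1988: gap = -1.7 × (6.39 - 4.8) = -2.703%, loss ≈ 7729 × 2.703/100 ≈ 209.
Year 1989: gap = -1.7 × (5.65 - 4.8) = -1.445%, loss ≈ 7729 × 1.445/100 ≈ 112.
Total lost output = 491 + 428 + 209 + 112 = 1240 billion.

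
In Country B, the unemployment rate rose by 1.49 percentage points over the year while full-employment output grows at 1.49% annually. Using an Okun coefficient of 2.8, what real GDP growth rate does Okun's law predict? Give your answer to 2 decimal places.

Growth-rate Okun's law: g_Y = g_Y* - β × Δu.
g_Y = 1.49 - 2.8 × (1.49) = 1.49 - 4.172 = -2.682%, i.e. -2.68% to 2 d.p.

-2.68%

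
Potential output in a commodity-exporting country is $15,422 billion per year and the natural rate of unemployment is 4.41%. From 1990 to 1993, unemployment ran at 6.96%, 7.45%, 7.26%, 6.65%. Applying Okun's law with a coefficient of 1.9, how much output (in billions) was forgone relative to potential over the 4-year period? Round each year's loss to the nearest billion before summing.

$3,129 billion

Year 1990: gap = -1.9 × (6.96 - 4.41) = -4.845%, loss ≈ 15422 × 4.845/100 ≈ 747.
Year 1991: gap = -1.9 × (7.45 - 4.41) = -5.776%, loss ≈ 15422 × 5.776/100 ≈ 891.
Year 1992: gap = -1.9 × (7.26 - 4.41) = -5.415%, loss ≈ 15422 × 5.415/100 ≈ 835.
Year 1993: gap = -1.9 × (6.65 - 4.41) = -4.256%, loss ≈ 15422 × 4.256/100 ≈ 656.
Total lost output = 747 + 891 + 835 + 656 = 3129 billion.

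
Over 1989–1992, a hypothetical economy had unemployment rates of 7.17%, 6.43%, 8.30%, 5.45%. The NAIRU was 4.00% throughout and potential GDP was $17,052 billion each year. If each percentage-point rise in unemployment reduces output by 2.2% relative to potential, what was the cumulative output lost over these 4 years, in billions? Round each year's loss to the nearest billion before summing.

Year 1989: gap = -2.2 × (7.17 - 4) = -6.974%, loss ≈ 17052 × 6.974/100 ≈ 1189.
Year 1990: gap = -2.2 × (6.43 - 4) = -5.346%, loss ≈ 17052 × 5.346/100 ≈ 912.
Year 1991: gap = -2.2 × (8.3 - 4) = -9.46%, loss ≈ 17052 × 9.46/100 ≈ 1613.
Year 1992: gap = -2.2 × (5.45 - 4) = -3.19%, loss ≈ 17052 × 3.19/100 ≈ 544.
Total lost output = 1189 + 912 + 1613 + 544 = 4258 billion.

$4,258 billion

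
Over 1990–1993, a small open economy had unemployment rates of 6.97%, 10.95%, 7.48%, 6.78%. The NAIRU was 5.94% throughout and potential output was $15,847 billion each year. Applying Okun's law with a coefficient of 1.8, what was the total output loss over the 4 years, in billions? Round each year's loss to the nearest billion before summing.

$2,402 billion

Year 1990: gap = -1.8 × (6.97 - 5.94) = -1.854%, loss ≈ 15847 × 1.854/100 ≈ 294.
Year 1991: gap = -1.8 × (10.95 - 5.94) = -9.018%, loss ≈ 15847 × 9.018/100 ≈ 1429.
Year 1992: gap = -1.8 × (7.48 - 5.94) = -2.772%, loss ≈ 15847 × 2.772/100 ≈ 439.
Year 1993: gap = -1.8 × (6.78 - 5.94) = -1.512%, loss ≈ 15847 × 1.512/100 ≈ 240.
Total lost output = 294 + 1429 + 439 + 240 = 2402 billion.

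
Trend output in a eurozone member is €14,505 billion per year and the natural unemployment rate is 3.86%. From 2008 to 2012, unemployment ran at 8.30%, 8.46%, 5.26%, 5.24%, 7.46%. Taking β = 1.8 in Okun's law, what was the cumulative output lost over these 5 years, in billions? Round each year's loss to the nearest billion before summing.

€4,026 billion

Year 2008: gap = -1.8 × (8.3 - 3.86) = -7.992%, loss ≈ 14505 × 7.992/100 ≈ 1159.
Year 2009: gap = -1.8 × (8.46 - 3.86) = -8.28%, loss ≈ 14505 × 8.28/100 ≈ 1201.
Year 2010: gap = -1.8 × (5.26 - 3.86) = -2.52%, loss ≈ 14505 × 2.52/100 ≈ 366.
Year 2011: gap = -1.8 × (5.24 - 3.86) = -2.484%, loss ≈ 14505 × 2.484/100 ≈ 360.
Year 2012: gap = -1.8 × (7.46 - 3.86) = -6.48%, loss ≈ 14505 × 6.48/100 ≈ 940.
Total lost output = 1159 + 1201 + 366 + 360 + 940 = 4026 billion.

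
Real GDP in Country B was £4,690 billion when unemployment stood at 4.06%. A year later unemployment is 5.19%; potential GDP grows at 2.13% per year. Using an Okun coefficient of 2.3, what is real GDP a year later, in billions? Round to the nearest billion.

Δu = 5.19 - 4.06 = 1.13 points.
Okun's law (growth form): g_Y = g_Y* - β × Δu = 2.13 - 2.3 × (1.13) = 2.13 - 2.599 = -0.469%.
Real GDP in the next year = 4690 × (1 - 0.469/100) = 4690 × 0.99531 ≈ 4668 billion.

£4,668 billion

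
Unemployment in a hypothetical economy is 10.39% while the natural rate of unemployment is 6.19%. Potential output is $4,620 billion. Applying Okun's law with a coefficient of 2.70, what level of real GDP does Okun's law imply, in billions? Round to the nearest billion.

Unemployment gap = 10.39 - 6.19 = 4.2 points, so the output gap is -2.7 × 4.2 = -11.34%.
Actual GDP = 4620 × (1 - 11.34/100) = 4620 × 0.8866 ≈ 4096 billion.

$4,096 billion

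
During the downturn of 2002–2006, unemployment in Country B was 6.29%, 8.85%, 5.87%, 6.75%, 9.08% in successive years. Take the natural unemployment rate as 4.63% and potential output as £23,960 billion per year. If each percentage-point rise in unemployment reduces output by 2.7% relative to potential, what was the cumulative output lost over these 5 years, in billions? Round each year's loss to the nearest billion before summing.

Year 2002: gap = -2.7 × (6.29 - 4.63) = -4.482%, loss ≈ 23960 × 4.482/100 ≈ 1074.
Year 2003: gap = -2.7 × (8.85 - 4.63) = -11.394%, loss ≈ 23960 × 11.394/100 ≈ 2730.
Year 2004: gap = -2.7 × (5.87 - 4.63) = -3.348%, loss ≈ 23960 × 3.348/100 ≈ 802.
Year 2005: gap = -2.7 × (6.75 - 4.63) = -5.724%, loss ≈ 23960 × 5.724/100 ≈ 1371.
Year 2006: gap = -2.7 × (9.08 - 4.63) = -12.015%, loss ≈ 23960 × 12.015/100 ≈ 2879.
Total lost output = 1074 + 2730 + 802 + 1371 + 2879 = 8856 billion.

£8,856 billion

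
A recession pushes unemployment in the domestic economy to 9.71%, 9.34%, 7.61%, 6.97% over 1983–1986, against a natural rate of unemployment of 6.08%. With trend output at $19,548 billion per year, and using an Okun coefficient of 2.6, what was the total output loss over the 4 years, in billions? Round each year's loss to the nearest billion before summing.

$4,732 billion

Year 1983: gap = -2.6 × (9.71 - 6.08) = -9.438%, loss ≈ 19548 × 9.438/100 ≈ 1845.
Year 1984: gap = -2.6 × (9.34 - 6.08) = -8.476%, loss ≈ 19548 × 8.476/100 ≈ 1657.
Year 1985: gap = -2.6 × (7.61 - 6.08) = -3.978%, loss ≈ 19548 × 3.978/100 ≈ 778.
Year 1986: gap = -2.6 × (6.97 - 6.08) = -2.314%, loss ≈ 19548 × 2.314/100 ≈ 452.
Total lost output = 1845 + 1657 + 778 + 452 = 4732 billion.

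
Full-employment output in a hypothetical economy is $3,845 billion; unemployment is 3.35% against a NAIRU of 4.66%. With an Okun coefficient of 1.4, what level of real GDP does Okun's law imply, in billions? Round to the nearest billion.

Unemployment gap = 3.35 - 4.66 = -1.31 points, so the output gap is -1.4 × (-1.31) = 1.834%.
Actual GDP = 3845 × (1 + 1.834/100) = 3845 × 1.01834 ≈ 3916 billion.

$3,916 billion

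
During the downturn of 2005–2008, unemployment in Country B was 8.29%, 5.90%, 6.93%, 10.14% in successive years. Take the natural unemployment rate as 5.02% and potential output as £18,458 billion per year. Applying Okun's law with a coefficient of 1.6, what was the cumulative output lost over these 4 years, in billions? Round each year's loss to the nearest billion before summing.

£3,302 billion

Year 2005: gap = -1.6 × (8.29 - 5.02) = -5.232%, loss ≈ 18458 × 5.232/100 ≈ 966.
Year 2006: gap = -1.6 × (5.9 - 5.02) = -1.408%, loss ≈ 18458 × 1.408/100 ≈ 260.
Year 2007: gap = -1.6 × (6.93 - 5.02) = -3.056%, loss ≈ 18458 × 3.056/100 ≈ 564.
Year 2008: gap = -1.6 × (10.14 - 5.02) = -8.192%, loss ≈ 18458 × 8.192/100 ≈ 1512.
Total lost output = 966 + 260 + 564 + 1512 = 3302 billion.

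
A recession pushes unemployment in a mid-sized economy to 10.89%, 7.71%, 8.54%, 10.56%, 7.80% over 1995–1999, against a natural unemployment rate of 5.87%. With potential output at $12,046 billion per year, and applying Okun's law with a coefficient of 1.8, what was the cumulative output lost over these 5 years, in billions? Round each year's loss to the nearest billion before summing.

$3,501 billion

Year 1995: gap = -1.8 × (10.89 - 5.87) = -9.036%, loss ≈ 12046 × 9.036/100 ≈ 1088.
Year 1996: gap = -1.8 × (7.71 - 5.87) = -3.312%, loss ≈ 12046 × 3.312/100 ≈ 399.
Year 1997: gap = -1.8 × (8.54 - 5.87) = -4.806%, loss ≈ 12046 × 4.806/100 ≈ 579.
Year 1998: gap = -1.8 × (10.56 - 5.87) = -8.442%, loss ≈ 12046 × 8.442/100 ≈ 1017.
Year 1999: gap = -1.8 × (7.8 - 5.87) = -3.474%, loss ≈ 12046 × 3.474/100 ≈ 418.
Total lost output = 1088 + 399 + 579 + 1017 + 418 = 3501 billion.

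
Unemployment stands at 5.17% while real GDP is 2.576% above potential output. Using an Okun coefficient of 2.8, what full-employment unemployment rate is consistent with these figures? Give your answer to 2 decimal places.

From Okun's law, u - u* = -(output gap)/β = -(2.576)/2.8 = -0.92 points.
So u* = 5.17 + 0.92 = 6.09%.

6.09%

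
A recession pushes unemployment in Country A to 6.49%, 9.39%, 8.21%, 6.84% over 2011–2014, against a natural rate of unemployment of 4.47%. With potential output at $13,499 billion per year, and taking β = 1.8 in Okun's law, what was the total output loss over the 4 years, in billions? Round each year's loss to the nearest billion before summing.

Year 2011: gap = -1.8 × (6.49 - 4.47) = -3.636%, loss ≈ 13499 × 3.636/100 ≈ 491.
Year 2012: gap = -1.8 × (9.39 - 4.47) = -8.856%, loss ≈ 13499 × 8.856/100 ≈ 1195.
Year 2013: gap = -1.8 × (8.21 - 4.47) = -6.732%, loss ≈ 13499 × 6.732/100 ≈ 909.
Year 2014: gap = -1.8 × (6.84 - 4.47) = -4.266%, loss ≈ 13499 × 4.266/100 ≈ 576.
Total lost output = 491 + 1195 + 909 + 576 = 3171 billion.

$3,171 billion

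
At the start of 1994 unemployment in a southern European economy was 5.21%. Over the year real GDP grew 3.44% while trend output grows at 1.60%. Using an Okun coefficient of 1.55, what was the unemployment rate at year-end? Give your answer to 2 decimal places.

Growth-rate Okun's law: g_Y = g_Y* - β × Δu, so Δu = (g_Y* - g_Y)/β.
Δu = (1.6 - 3.44)/1.55 = -1.84/1.55 = -1.19 percentage points.
Year-end unemployment = 5.21 - 1.19 = 4.02%.

4.02%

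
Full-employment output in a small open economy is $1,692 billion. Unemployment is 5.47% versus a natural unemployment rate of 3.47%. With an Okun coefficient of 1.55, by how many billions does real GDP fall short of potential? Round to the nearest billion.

Output gap = -1.55 × (5.47 - 3.47) = -1.55 × 2 = -3.1%.
Actual GDP ≈ 1692 × 0.969 ≈ 1640 billion, so the shortfall is 1692 - 1640 = 52 billion.

$52 billion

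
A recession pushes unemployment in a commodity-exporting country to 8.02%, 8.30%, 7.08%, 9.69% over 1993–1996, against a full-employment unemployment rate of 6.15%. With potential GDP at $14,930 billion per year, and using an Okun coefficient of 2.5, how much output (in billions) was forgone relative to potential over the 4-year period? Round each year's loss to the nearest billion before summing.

Year 1993: gap = -2.5 × (8.02 - 6.15) = -4.675%, loss ≈ 14930 × 4.675/100 ≈ 698.
Year 1994: gap = -2.5 × (8.3 - 6.15) = -5.375%, loss ≈ 14930 × 5.375/100 ≈ 802.
Year 1995: gap = -2.5 × (7.08 - 6.15) = -2.325%, loss ≈ 14930 × 2.325/100 ≈ 347.
Year 1996: gap = -2.5 × (9.69 - 6.15) = -8.85%, loss ≈ 14930 × 8.85/100 ≈ 1321.
Total lost output = 698 + 802 + 347 + 1321 = 3168 billion.

$3,168 billion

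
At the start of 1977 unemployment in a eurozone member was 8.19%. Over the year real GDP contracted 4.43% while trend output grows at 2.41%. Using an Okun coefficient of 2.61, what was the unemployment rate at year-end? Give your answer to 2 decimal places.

Growth-rate Okun's law: g_Y = g_Y* - β × Δu, so Δu = (g_Y* - g_Y)/β.
Δu = (2.41 + 4.43)/2.61 = 6.84/2.61 = 2.62 percentage points.
Year-end unemployment = 8.19 + 2.62 = 10.81%.

10.81%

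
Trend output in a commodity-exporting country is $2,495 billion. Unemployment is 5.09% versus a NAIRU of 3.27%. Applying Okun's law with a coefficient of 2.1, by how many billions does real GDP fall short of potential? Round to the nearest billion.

$95 billion

Output gap = -2.1 × (5.09 - 3.27) = -2.1 × 1.82 = -3.822%.
Actual GDP ≈ 2495 × 0.96178 ≈ 2400 billion, so the shortfall is 2495 - 2400 = 95 billion.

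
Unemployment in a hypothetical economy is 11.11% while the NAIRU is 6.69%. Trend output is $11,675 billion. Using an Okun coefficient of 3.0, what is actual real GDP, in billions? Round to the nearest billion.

Unemployment gap = 11.11 - 6.69 = 4.42 points, so the output gap is -3 × 4.42 = -13.26%.
Actual GDP = 11675 × (1 - 13.26/100) = 11675 × 0.8674 ≈ 10127 billion.

$10,127 billion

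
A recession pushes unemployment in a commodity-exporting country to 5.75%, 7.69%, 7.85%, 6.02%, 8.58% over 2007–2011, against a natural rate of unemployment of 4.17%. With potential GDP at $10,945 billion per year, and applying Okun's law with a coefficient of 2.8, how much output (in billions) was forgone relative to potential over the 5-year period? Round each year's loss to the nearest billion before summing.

Year 2007: gap = -2.8 × (5.75 - 4.17) = -4.424%, loss ≈ 10945 × 4.424/100 ≈ 484.
Year 2008: gap = -2.8 × (7.69 - 4.17) = -9.856%, loss ≈ 10945 × 9.856/100 ≈ 1079.
Year 2009: gap = -2.8 × (7.85 - 4.17) = -10.304%, loss ≈ 10945 × 10.304/100 ≈ 1128.
Year 2010: gap = -2.8 × (6.02 - 4.17) = -5.18%, loss ≈ 10945 × 5.18/100 ≈ 567.
Year 2011: gap = -2.8 × (8.58 - 4.17) = -12.348%, loss ≈ 10945 × 12.348/100 ≈ 1351.
Total lost output = 484 + 1079 + 1128 + 567 + 1351 = 4609 billion.

$4,609 billion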